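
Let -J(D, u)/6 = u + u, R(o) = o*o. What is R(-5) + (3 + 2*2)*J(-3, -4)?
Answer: 361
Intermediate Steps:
R(o) = o**2
J(D, u) = -12*u (J(D, u) = -6*(u + u) = -12*u)
R(-5) + (3 + 2*2)*J(-3, -4) = (-5)**2 + (3 + 2*2)*(-12*(-4)) = 25 + (3 + 4)*48 = 25 + 7*48 = 25 + 336 = 361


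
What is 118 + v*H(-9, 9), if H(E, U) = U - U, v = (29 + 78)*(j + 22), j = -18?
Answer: 118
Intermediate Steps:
v = 428 (v = (29 + 78)*(-18 + 22) = 107*4 = 428)
H(E, U) = 0
118 + v*H(-9, 9) = 118 + 428*0 = 118 + 0 = 118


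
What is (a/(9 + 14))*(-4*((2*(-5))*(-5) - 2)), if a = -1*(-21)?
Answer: -4032/23 ≈ -175.30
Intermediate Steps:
a = 21
(a/(9 + 14))*(-4*((2*(-5))*(-5) - 2)) = (21/(9 + 14))*(-4*((2*(-5))*(-5) - 2)) = (21/23)*(-4*(-10*(-5) - 2)) = ((1/23)*21)*(-4*(50 - 2)) = 21*(-4*48)/23 = (21/23)*(-192) = -4032/23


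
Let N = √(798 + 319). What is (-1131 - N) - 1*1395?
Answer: -2526 - √1117 ≈ -2559.4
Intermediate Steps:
N = √1117 ≈ 33.422
(-1131 - N) - 1*1395 = (-1131 - √1117) - 1*1395 = (-1131 - √1117) - 1395 = -2526 - √1117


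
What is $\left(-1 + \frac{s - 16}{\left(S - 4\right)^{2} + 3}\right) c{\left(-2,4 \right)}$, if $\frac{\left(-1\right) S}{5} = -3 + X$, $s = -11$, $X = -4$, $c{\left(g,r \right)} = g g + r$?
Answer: $- \frac{1982}{241} \approx -8.2241$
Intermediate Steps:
$c{\left(g,r \right)} = r + g^{2}$ ($c{\left(g,r \right)} = g^{2} + r = r + g^{2}$)
$S = 35$ ($S = - 5 \left(-3 - 4\right) = \left(-5\right) \left(-7\right) = 35$)
$\left(-1 + \frac{s - 16}{\left(S - 4\right)^{2} + 3}\right) c{\left(-2,4 \right)} = \left(-1 + \frac{-11 - 16}{\left(35 - 4\right)^{2} + 3}\right) \left(4 + \left(-2\right)^{2}\right) = \left(-1 - \frac{27}{31^{2} + 3}\right) \left(4 + 4\right) = \left(-1 - \frac{27}{961 + 3}\right) 8 = \left(-1 - \frac{27}{964}\right) 8 = \left(- \frac{991}{964}\right) 8 = - \frac{1982}{241}$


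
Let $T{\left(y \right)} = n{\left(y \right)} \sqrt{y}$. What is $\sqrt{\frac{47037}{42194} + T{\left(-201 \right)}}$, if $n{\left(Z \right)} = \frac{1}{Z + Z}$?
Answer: $\frac{\sqrt{277449908202 - 619112562 i \sqrt{201}}}{498882} \approx 1.056 - 0.016699 i$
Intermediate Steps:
$n{\left(Z \right)} = \frac{1}{2 Z}$
$T{\left(y \right)} = \frac{1}{2 \sqrt{y}}$ ($T{\left(y \right)} = \frac{1}{2 y} \sqrt{y} = \frac{1}{2 \sqrt{y}}$)
$\sqrt{\frac{47037}{42194} + T{\left(-201 \right)}} = \sqrt{\frac{47037}{42194} + \frac{1}{2 i \sqrt{201}}} = \sqrt{47037 \cdot \frac{1}{42194} + \frac{\left(- \frac{1}{201}\right) i \sqrt{201}}{2}} = \sqrt{\frac{47037}{42194} - \frac{i \sqrt{201}}{402}}$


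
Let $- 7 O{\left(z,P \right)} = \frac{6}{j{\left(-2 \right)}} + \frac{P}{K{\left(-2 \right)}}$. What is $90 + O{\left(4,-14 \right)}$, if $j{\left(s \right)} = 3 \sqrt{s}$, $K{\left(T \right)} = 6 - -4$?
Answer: $\frac{451}{5} + \frac{i \sqrt{2}}{7} \approx 90.2 + 0.20203 i$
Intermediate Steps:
$K{\left(T \right)} = 10$ ($K{\left(T \right)} = 6 + 4 = 10$)
$O{\left(z,P \right)} = - \frac{P}{70} + \frac{i \sqrt{2}}{7}$ ($O{\left(z,P \right)} = - \frac{\frac{6}{3 \sqrt{-2}} + \frac{P}{10}}{7} = - \frac{\frac{6}{3 i \sqrt{2}} + P \frac{1}{10}}{7} = - \frac{\frac{6}{3 i \sqrt{2}} + \frac{P}{10}}{7} = - \frac{6 \left(- \frac{i \sqrt{2}}{6}\right) + \frac{P}{10}}{7} = - \frac{- i \sqrt{2} + \frac{P}{10}}{7} = - \frac{\frac{P}{10} - i \sqrt{2}}{7} = - \frac{P}{70} + \frac{i \sqrt{2}}{7}$)
$90 + O{\left(4,-14 \right)} = 90 + \left(\left(- \frac{1}{70}\right) \left(-14\right) + \frac{i \sqrt{2}}{7}\right) = 90 + \left(\frac{1}{5} + \frac{i \sqrt{2}}{7}\right) = \frac{451}{5} + \frac{i \sqrt{2}}{7}$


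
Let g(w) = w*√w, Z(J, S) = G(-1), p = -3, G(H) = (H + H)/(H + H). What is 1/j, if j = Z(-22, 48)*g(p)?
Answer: I*√3/9 ≈ 0.19245*I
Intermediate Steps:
G(H) = 1 (G(H) = (2*H)/((2*H)) = (2*H)*(1/(2*H)) = 1)
Z(J, S) = 1
g(w) = w^(3/2)
j = -3*I*√3 (j = 1*(-3)^(3/2) = 1*(-3*I*√3) = -3*I*√3 ≈ -5.1962*I)
1/j = 1/(-3*I*√3) = I*√3/9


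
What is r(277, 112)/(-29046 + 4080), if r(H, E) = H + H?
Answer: -277/12483 ≈ -0.022190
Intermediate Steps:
r(H, E) = 2*H
r(277, 112)/(-29046 + 4080) = (2*277)/(-29046 + 4080) = 554/(-24966) = 554*(-1/24966) = -277/12483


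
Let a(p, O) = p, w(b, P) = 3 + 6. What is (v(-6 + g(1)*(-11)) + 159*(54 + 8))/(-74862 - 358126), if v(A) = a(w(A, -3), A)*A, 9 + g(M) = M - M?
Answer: -10695/432988 ≈ -0.024700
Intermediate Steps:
w(b, P) = 9
g(M) = -9 (g(M) = -9 + (M - M) = -9 + 0 = -9)
v(A) = 9*A
(v(-6 + g(1)*(-11)) + 159*(54 + 8))/(-74862 - 358126) = (9*(-6 - 9*(-11)) + 159*(54 + 8))/(-74862 - 358126) = (9*(-6 + 99) + 159*62)/(-432988) = (9*93 + 9858)*(-1/432988) = (837 + 9858)*(-1/432988) = 10695*(-1/432988) = -10695/432988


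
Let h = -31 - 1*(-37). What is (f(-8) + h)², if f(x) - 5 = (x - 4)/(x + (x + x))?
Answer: 529/4 ≈ 132.25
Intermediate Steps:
h = 6 (h = -31 + 37 = 6)
f(x) = 5 + (-4 + x)/(3*x) (f(x) = 5 + (x - 4)/(x + (x + x)) = 5 + (-4 + x)/(x + 2*x) = 5 + (-4 + x)/((3*x)) = 5 + (-4 + x)*(1/(3*x)) = 5 + (-4 + x)/(3*x))
(f(-8) + h)² = ((4/3)*(-1 + 4*(-8))/(-8) + 6)² = ((4/3)*(-⅛)*(-1 - 32) + 6)² = ((4/3)*(-⅛)*(-33) + 6)² = (11/2 + 6)² = (23/2)² = 529/4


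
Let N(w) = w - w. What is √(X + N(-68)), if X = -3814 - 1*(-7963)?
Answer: 3*√461 ≈ 64.413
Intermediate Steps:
X = 4149 (X = -3814 + 7963 = 4149)
N(w) = 0
√(X + N(-68)) = √(4149 + 0) = √4149 = 3*√461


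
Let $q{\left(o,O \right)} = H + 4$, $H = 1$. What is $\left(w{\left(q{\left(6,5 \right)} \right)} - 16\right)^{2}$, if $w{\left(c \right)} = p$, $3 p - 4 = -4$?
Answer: $256$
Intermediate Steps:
$q{\left(o,O \right)} = 5$ ($q{\left(o,O \right)} = 1 + 4 = 5$)
$p = 0$ ($p = \frac{4}{3} + \frac{1}{3} \left(-4\right) = \frac{4}{3} - \frac{4}{3} = 0$)
$w{\left(c \right)} = 0$
$\left(w{\left(q{\left(6,5 \right)} \right)} - 16\right)^{2} = \left(0 - 16\right)^{2} = \left(-16\right)^{2} = 256$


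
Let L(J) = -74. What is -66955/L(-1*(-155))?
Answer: 66955/74 ≈ 904.80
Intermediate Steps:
-66955/L(-1*(-155)) = -66955/(-74) = -66955*(-1/74) = 66955/74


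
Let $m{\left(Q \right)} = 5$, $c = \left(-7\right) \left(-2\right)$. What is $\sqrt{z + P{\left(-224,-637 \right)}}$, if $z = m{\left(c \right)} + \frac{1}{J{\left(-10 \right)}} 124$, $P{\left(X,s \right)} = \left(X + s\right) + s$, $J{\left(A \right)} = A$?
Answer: $\frac{i \sqrt{37635}}{5} \approx 38.799 i$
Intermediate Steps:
$c = 14$
$P{\left(X,s \right)} = X + 2 s$
$z = - \frac{37}{5}$ ($z = 5 + \frac{1}{-10} \cdot 124 = 5 - \frac{62}{5} = - \frac{37}{5} \approx -7.4$)
$\sqrt{z + P{\left(-224,-637 \right)}} = \sqrt{- \frac{37}{5} + \left(-224 + 2 \left(-637\right)\right)} = \sqrt{- \frac{37}{5} - 1498} = \sqrt{- \frac{7527}{5}} = \frac{i \sqrt{37635}}{5}$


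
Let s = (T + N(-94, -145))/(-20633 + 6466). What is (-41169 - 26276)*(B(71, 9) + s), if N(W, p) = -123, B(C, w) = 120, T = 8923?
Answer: -114065681800/14167 ≈ -8.0515e+6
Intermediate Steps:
s = -8800/14167 (s = (8923 - 123)/(-20633 + 6466) = 8800/(-14167) = 8800*(-1/14167) = -8800/14167 ≈ -0.62116)
(-41169 - 26276)*(B(71, 9) + s) = (-41169 - 26276)*(120 - 8800/14167) = -67445*1691240/14167 = -114065681800/14167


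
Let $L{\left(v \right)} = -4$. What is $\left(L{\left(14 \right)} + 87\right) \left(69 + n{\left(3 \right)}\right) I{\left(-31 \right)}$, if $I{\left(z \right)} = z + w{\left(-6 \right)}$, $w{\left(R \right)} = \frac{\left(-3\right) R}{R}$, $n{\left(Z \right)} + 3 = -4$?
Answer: $-174964$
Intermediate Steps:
$n{\left(Z \right)} = -7$ ($n{\left(Z \right)} = -3 - 4 = -7$)
$w{\left(R \right)} = -3$
$I{\left(z \right)} = -3 + z$ ($I{\left(z \right)} = z - 3 = -3 + z$)
$\left(L{\left(14 \right)} + 87\right) \left(69 + n{\left(3 \right)}\right) I{\left(-31 \right)} = \left(-4 + 87\right) \left(69 - 7\right) \left(-3 - 31\right) = 83 \cdot 62 \left(-34\right) = 5146 \left(-34\right) = -174964$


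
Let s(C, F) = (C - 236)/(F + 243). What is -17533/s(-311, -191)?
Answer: 911716/547 ≈ 1666.8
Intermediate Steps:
s(C, F) = (-236 + C)/(243 + F)
-17533/s(-311, -191) = -17533*(243 - 191)/(-236 - 311) = -17533/(-547/52) = -17533*(-52/547) = 911716/547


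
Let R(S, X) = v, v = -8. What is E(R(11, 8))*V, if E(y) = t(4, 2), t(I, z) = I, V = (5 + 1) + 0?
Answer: 24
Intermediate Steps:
R(S, X) = -8
V = 6 (V = 6 + 0 = 6)
E(y) = 4
E(R(11, 8))*V = 4*6 = 24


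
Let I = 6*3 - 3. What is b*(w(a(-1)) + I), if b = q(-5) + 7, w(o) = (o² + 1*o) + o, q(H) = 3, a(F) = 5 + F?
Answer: 390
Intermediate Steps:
w(o) = o² + 2*o (w(o) = (o² + o) + o = (o + o²) + o = o² + 2*o)
b = 10 (b = 3 + 7 = 10)
I = 15 (I = 18 - 3 = 15)
b*(w(a(-1)) + I) = 10*((5 - 1)*(2 + (5 - 1)) + 15) = 10*(4*(2 + 4) + 15) = 10*(4*6 + 15) = 10*(24 + 15) = 10*39 = 390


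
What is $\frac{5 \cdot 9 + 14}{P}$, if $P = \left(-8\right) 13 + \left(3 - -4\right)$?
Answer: $- \frac{59}{97} \approx -0.60825$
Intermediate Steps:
$P = -97$ ($P = -104 + \left(3 + 4\right) = -104 + 7 = -97$)
$\frac{5 \cdot 9 + 14}{P} = \frac{5 \cdot 9 + 14}{-97} = \left(45 + 14\right) \left(- \frac{1}{97}\right) = 59 \left(- \frac{1}{97}\right) = - \frac{59}{97}$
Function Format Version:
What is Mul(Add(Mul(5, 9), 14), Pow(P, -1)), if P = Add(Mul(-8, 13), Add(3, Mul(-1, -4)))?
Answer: Rational(-59, 97) ≈ -0.60825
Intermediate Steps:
P = -97 (P = Add(-104, Add(3, 4)) = Add(-104, 7) = -97)
Mul(Add(Mul(5, 9), 14), Pow(P, -1)) = Mul(Add(Mul(5, 9), 14), Pow(-97, -1)) = Mul(Add(45, 14), Rational(-1, 97)) = Mul(59, Rational(-1, 97)) = Rational(-59, 97)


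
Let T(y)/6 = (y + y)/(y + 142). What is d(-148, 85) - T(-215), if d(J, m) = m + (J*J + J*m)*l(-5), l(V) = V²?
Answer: 17019925/73 ≈ 2.3315e+5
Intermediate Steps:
T(y) = 12*y/(142 + y) (T(y) = 6*((y + y)/(y + 142)) = 6*((2*y)/(142 + y)) = 6*(2*y/(142 + y)) = 12*y/(142 + y))
d(J, m) = m + 25*J² + 25*J*m (d(J, m) = m + (J*J + J*m)*(-5)² = m + (J² + J*m)*25 = m + (25*J² + 25*J*m) = m + 25*J² + 25*J*m)
d(-148, 85) - T(-215) = (85 + 25*(-148)² + 25*(-148)*85) - 12*(-215)/(142 - 215) = (85 + 25*21904 - 314500) - 12*(-215)/(-73) = (85 + 547600 - 314500) - 12*(-215)*(-1)/73 = 233185 - 1*2580/73 = 233185 - 2580/73 = 17019925/73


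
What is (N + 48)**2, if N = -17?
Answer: 961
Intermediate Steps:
(N + 48)**2 = (-17 + 48)**2 = 31**2 = 961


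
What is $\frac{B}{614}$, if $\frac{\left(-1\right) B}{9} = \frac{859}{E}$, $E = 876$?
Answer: $- \frac{2577}{179288} \approx -0.014374$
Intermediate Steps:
$B = - \frac{2577}{292}$ ($B = - 9 \cdot \frac{859}{876} = - 9 \cdot 859 \cdot \frac{1}{876} = \left(-9\right) \frac{859}{876} = - \frac{2577}{292} \approx -8.8253$)
$\frac{B}{614} = - \frac{2577}{292 \cdot 614} = \left(- \frac{2577}{292}\right) \frac{1}{614} = - \frac{2577}{179288}$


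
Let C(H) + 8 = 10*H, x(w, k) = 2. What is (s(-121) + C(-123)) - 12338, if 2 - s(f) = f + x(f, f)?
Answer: -13455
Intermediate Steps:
C(H) = -8 + 10*H
s(f) = -f (s(f) = 2 - (f + 2) = 2 - (2 + f) = 2 + (-2 - f) = -f)
(s(-121) + C(-123)) - 12338 = (-1*(-121) + (-8 + 10*(-123))) - 12338 = (121 + (-8 - 1230)) - 12338 = (121 - 1238) - 12338 = -1117 - 12338 = -13455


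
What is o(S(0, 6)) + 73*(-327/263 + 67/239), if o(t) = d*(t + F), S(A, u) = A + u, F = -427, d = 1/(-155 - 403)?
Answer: -2439247691/35074206 ≈ -69.545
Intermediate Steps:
d = -1/558 (d = 1/(-558) = -1/558 ≈ -0.0017921)
o(t) = 427/558 - t/558 (o(t) = -(t - 427)/558 = -(-427 + t)/558 = 427/558 - t/558)
o(S(0, 6)) + 73*(-327/263 + 67/239) = (427/558 - (0 + 6)/558) + 73*(-327/263 + 67/239) = (427/558 - 1/558*6) + 73*(-327*1/263 + 67*(1/239)) = (427/558 - 1/93) + 73*(-327/263 + 67/239) = 421/558 + 73*(-60532/62857) = 421/558 - 4418836/62857 = -2439247691/35074206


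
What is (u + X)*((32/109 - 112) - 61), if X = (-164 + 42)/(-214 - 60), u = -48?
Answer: 122644875/14933 ≈ 8213.0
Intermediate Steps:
X = 61/137 (X = -122/(-274) = -122*(-1/274) = 61/137 ≈ 0.44526)
(u + X)*((32/109 - 112) - 61) = (-48 + 61/137)*((32/109 - 112) - 61) = -6515*((32*(1/109) - 112) - 61)/137 = -6515*((32/109 - 112) - 61)/137 = -6515*(-12176/109 - 61)/137 = -6515/137*(-18825/109) = 122644875/14933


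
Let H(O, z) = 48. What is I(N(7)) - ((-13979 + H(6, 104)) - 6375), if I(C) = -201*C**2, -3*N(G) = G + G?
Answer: 47786/3 ≈ 15929.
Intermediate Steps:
N(G) = -2*G/3 (N(G) = -(G + G)/3 = -2*G/3)
I(N(7)) - ((-13979 + H(6, 104)) - 6375) = -201*(-2/3*7)**2 - ((-13979 + 48) - 6375) = -201*(-14/3)**2 - (-13931 - 6375) = -201*196/9 - 1*(-20306) = -13132/3 + 20306 = 47786/3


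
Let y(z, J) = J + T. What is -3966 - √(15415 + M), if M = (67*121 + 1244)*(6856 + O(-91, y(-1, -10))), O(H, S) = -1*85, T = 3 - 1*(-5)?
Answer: -3966 - 2*√15832759 ≈ -11924.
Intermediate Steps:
T = 8 (T = 3 + 5 = 8)
y(z, J) = 8 + J (y(z, J) = J + 8 = 8 + J)
O(H, S) = -85
M = 63315621 (M = (67*121 + 1244)*(6856 - 85) = (8107 + 1244)*6771 = 9351*6771 = 63315621)
-3966 - √(15415 + M) = -3966 - √(15415 + 63315621) = -3966 - √63331036 = -3966 - 2*√15832759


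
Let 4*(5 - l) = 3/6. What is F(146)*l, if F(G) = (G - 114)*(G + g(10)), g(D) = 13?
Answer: 24804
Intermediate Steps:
l = 39/8 (l = 5 - 3/(4*6) = 5 - ¼*½ = 5 - ⅛ = 39/8 ≈ 4.8750)
F(G) = (-114 + G)*(13 + G) (F(G) = (G - 114)*(G + 13) = (-114 + G)*(13 + G))
F(146)*l = (-1482 + 146² - 101*146)*(39/8) = (-1482 + 21316 - 14746)*(39/8) = 5088*(39/8) = 24804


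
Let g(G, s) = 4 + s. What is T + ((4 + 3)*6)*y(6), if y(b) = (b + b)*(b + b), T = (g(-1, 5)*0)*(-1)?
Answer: 6048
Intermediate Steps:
T = 0 (T = ((4 + 5)*0)*(-1) = (9*0)*(-1) = 0*(-1) = 0)
y(b) = 4*b² (y(b) = (2*b)*(2*b) = 4*b²)
T + ((4 + 3)*6)*y(6) = 0 + ((4 + 3)*6)*(4*6²) = 0 + (7*6)*(4*36) = 0 + 42*144 = 0 + 6048 = 6048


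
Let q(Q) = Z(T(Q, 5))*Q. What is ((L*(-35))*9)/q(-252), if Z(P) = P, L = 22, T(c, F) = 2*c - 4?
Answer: -55/1016 ≈ -0.054134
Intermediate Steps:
T(c, F) = -4 + 2*c
q(Q) = Q*(-4 + 2*Q) (q(Q) = (-4 + 2*Q)*Q = Q*(-4 + 2*Q))
((L*(-35))*9)/q(-252) = ((22*(-35))*9)/((2*(-252)*(-2 - 252))) = (-770*9)/((2*(-252)*(-254))) = -6930/128016 = -6930*1/128016 = -55/1016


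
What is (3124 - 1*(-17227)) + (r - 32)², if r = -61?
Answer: 29000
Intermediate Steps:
(3124 - 1*(-17227)) + (r - 32)² = (3124 - 1*(-17227)) + (-61 - 32)² = (3124 + 17227) + (-93)² = 20351 + 8649 = 29000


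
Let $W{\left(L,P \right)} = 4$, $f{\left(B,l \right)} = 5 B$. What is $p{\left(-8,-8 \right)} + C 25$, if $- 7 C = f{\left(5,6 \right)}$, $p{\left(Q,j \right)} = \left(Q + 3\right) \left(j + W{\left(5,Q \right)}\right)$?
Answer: $- \frac{485}{7} \approx -69.286$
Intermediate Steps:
$p{\left(Q,j \right)} = \left(3 + Q\right) \left(4 + j\right)$ ($p{\left(Q,j \right)} = \left(Q + 3\right) \left(j + 4\right) = \left(3 + Q\right) \left(4 + j\right)$)
$C = - \frac{25}{7}$ ($C = - \frac{5 \cdot 5}{7} = \left(- \frac{1}{7}\right) 25 = - \frac{25}{7} \approx -3.5714$)
$p{\left(-8,-8 \right)} + C 25 = \left(12 + 3 \left(-8\right) + 4 \left(-8\right) - -64\right) - \frac{625}{7} = \left(12 - 24 - 32 + 64\right) - \frac{625}{7} = 20 - \frac{625}{7} = - \frac{485}{7}$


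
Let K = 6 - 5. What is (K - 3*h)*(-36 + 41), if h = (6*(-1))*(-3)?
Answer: -265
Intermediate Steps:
K = 1
h = 18 (h = -6*(-3) = 18)
(K - 3*h)*(-36 + 41) = (1 - 3*18)*(-36 + 41) = (1 - 54)*5 = -53*5 = -265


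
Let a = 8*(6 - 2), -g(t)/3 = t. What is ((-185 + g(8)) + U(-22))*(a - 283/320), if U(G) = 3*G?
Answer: -547635/64 ≈ -8556.8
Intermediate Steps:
g(t) = -3*t
a = 32 (a = 8*4 = 32)
((-185 + g(8)) + U(-22))*(a - 283/320) = ((-185 - 3*8) + 3*(-22))*(32 - 283/320) = ((-185 - 24) - 66)*(32 - 283*1/320) = (-209 - 66)*(32 - 283/320) = -275*9957/320 = -547635/64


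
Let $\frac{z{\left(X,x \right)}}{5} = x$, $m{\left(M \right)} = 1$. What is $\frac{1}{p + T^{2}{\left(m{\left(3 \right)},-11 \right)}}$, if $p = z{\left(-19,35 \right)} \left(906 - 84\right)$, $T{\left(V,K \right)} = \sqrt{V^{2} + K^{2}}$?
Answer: $\frac{1}{143972} \approx 6.9458 \cdot 10^{-6}$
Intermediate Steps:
$z{\left(X,x \right)} = 5 x$
$T{\left(V,K \right)} = \sqrt{K^{2} + V^{2}}$
$p = 143850$ ($p = 5 \cdot 35 \left(906 - 84\right) = 175 \cdot 822 = 143850$)
$\frac{1}{p + T^{2}{\left(m{\left(3 \right)},-11 \right)}} = \frac{1}{143850 + \left(\sqrt{\left(-11\right)^{2} + 1^{2}}\right)^{2}} = \frac{1}{143850 + \left(\sqrt{121 + 1}\right)^{2}} = \frac{1}{143850 + \left(\sqrt{122}\right)^{2}} = \frac{1}{143850 + 122} = \frac{1}{143972}$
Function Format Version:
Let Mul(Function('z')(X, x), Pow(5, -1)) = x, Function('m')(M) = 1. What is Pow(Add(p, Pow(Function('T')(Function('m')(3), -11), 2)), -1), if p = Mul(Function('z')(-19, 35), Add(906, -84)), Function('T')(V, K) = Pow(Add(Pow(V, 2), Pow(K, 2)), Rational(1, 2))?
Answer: Rational(1, 143972) ≈ 6.9458e-6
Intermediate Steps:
Function('z')(X, x) = Mul(5, x)
Function('T')(V, K) = Pow(Add(Pow(K, 2), Pow(V, 2)), Rational(1, 2))
p = 143850 (p = Mul(Mul(5, 35), Add(906, -84)) = Mul(175, 822) = 143850)
Pow(Add(p, Pow(Function('T')(Function('m')(3), -11), 2)), -1) = Pow(Add(143850, Pow(Pow(Add(Pow(-11, 2), Pow(1, 2)), Rational(1, 2)), 2)), -1) = Pow(Add(143850, Pow(Pow(Add(121, 1), Rational(1, 2)), 2)), -1) = Pow(Add(143850, Pow(Pow(122, Rational(1, 2)), 2)), -1) = Pow(Add(143850, 122), -1) = Pow(143972, -1) = Rational(1, 143972)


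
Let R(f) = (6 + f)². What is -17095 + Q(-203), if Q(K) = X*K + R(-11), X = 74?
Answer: -32092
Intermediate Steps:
Q(K) = 25 + 74*K (Q(K) = 74*K + (6 - 11)² = 74*K + (-5)² = 74*K + 25 = 25 + 74*K)
-17095 + Q(-203) = -17095 + (25 + 74*(-203)) = -17095 + (25 - 15022) = -17095 - 14997 = -32092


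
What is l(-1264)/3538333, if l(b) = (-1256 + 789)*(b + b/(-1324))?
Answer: 195237756/1171188223 ≈ 0.16670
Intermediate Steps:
l(b) = -617841*b/1324 (l(b) = -467*(b + b*(-1/1324)) = -467*(b - b/1324) = -617841*b/1324)
l(-1264)/3538333 = -617841/1324*(-1264)/3538333 = (195237756/331)*(1/3538333) = 195237756/1171188223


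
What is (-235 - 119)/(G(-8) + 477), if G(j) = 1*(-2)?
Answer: -354/475 ≈ -0.74526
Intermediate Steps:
G(j) = -2
(-235 - 119)/(G(-8) + 477) = (-235 - 119)/(-2 + 477) = -354/475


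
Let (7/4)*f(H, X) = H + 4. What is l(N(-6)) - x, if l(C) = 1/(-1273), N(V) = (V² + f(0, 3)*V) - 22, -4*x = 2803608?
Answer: 892248245/1273 ≈ 7.0090e+5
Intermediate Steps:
f(H, X) = 16/7 + 4*H/7 (f(H, X) = 4*(H + 4)/7 = 4*(4 + H)/7 = 16/7 + 4*H/7)
x = -700902 (x = -¼*2803608 = -700902)
N(V) = -22 + V² + 16*V/7 (N(V) = (V² + (16/7 + (4/7)*0)*V) - 22 = (V² + (16/7 + 0)*V) - 22 = (V² + 16*V/7) - 22 = -22 + V² + 16*V/7)
l(C) = -1/1273
l(N(-6)) - x = -1/1273 - 1*(-700902) = -1/1273 + 700902 = 892248245/1273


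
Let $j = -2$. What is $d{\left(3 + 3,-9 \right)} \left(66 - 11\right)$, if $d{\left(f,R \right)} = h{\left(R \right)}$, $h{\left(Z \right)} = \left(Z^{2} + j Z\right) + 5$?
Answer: $5720$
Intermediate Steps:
$h{\left(Z \right)} = 5 + Z^{2} - 2 Z$ ($h{\left(Z \right)} = \left(Z^{2} - 2 Z\right) + 5 = 5 + Z^{2} - 2 Z$)
$d{\left(f,R \right)} = 5 + R^{2} - 2 R$
$d{\left(3 + 3,-9 \right)} \left(66 - 11\right) = \left(5 + \left(-9\right)^{2} - -18\right) \left(66 - 11\right) = \left(5 + 81 + 18\right) 55 = 104 \cdot 55 = 5720$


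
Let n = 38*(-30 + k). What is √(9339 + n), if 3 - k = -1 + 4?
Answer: 3*√911 ≈ 90.548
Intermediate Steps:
k = 0 (k = 3 - (-1 + 4) = 3 - 1*3 = 3 - 3 = 0)
n = -1140 (n = 38*(-30 + 0) = 38*(-30) = -1140)
√(9339 + n) = √(9339 - 1140) = √8199 = 3*√911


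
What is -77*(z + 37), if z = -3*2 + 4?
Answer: -2695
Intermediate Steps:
z = -2 (z = -6 + 4 = -2)
-77*(z + 37) = -77*(-2 + 37) = -77*35 = -2695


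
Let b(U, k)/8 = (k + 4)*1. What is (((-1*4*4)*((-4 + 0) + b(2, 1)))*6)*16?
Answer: -55296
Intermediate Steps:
b(U, k) = 32 + 8*k (b(U, k) = 8*((k + 4)*1) = 8*((4 + k)*1) = 8*(4 + k) = 32 + 8*k)
(((-1*4*4)*((-4 + 0) + b(2, 1)))*6)*16 = (((-1*4*4)*((-4 + 0) + (32 + 8*1)))*6)*16 = (((-4*4)*(-4 + (32 + 8)))*6)*16 = (-16*(-4 + 40)*6)*16 = (-16*36*6)*16 = -576*6*16 = -3456*16 = -55296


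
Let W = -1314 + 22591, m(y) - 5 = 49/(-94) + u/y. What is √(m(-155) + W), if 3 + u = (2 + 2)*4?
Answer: √4517718778110/14570 ≈ 145.88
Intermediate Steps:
u = 13 (u = -3 + (2 + 2)*4 = -3 + 4*4 = -3 + 16 = 13)
m(y) = 421/94 + 13/y (m(y) = 5 + (49/(-94) + 13/y) = 5 + (49*(-1/94) + 13/y) = 5 + (-49/94 + 13/y) = 421/94 + 13/y)
W = 21277
√(m(-155) + W) = √((421/94 + 13/(-155)) + 21277) = √((421/94 + 13*(-1/155)) + 21277) = √((421/94 - 13/155) + 21277) = √(64033/14570 + 21277) = √(310069923/14570) = √4517718778110/14570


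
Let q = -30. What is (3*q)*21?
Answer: -1890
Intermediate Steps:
(3*q)*21 = (3*(-30))*21 = -90*21 = -1890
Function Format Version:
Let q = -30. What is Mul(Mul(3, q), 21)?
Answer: -1890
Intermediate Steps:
Mul(Mul(3, q), 21) = Mul(Mul(3, -30), 21) = Mul(-90, 21) = -1890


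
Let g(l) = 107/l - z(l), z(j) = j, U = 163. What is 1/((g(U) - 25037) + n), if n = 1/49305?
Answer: -8036715/202519942202 ≈ -3.9684e-5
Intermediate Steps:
n = 1/49305 ≈ 2.0282e-5
g(l) = -l + 107/l (g(l) = 107/l - l = -l + 107/l)
1/((g(U) - 25037) + n) = 1/(((-1*163 + 107/163) - 25037) + 1/49305) = 1/(((-163 + 107*(1/163)) - 25037) + 1/49305) = 1/(((-163 + 107/163) - 25037) + 1/49305) = 1/((-26462/163 - 25037) + 1/49305) = 1/(-4107493/163 + 1/49305) = 1/(-202519942202/8036715) = -8036715/202519942202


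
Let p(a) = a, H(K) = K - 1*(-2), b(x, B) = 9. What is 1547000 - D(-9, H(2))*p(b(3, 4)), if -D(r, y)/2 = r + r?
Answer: 1546676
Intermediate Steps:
H(K) = 2 + K (H(K) = K + 2 = 2 + K)
D(r, y) = -4*r (D(r, y) = -2*(r + r) = -4*r)
1547000 - D(-9, H(2))*p(b(3, 4)) = 1547000 - (-4*(-9))*9 = 1547000 - 36*9 = 1547000 - 1*324 = 1547000 - 324 = 1546676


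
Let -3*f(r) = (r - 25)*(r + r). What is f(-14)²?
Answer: 132496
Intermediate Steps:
f(r) = -2*r*(-25 + r)/3 (f(r) = -(r - 25)*(r + r)/3 = -(-25 + r)*2*r/3 = -2*r*(-25 + r)/3)
f(-14)² = ((⅔)*(-14)*(25 - 1*(-14)))² = ((⅔)*(-14)*(25 + 14))² = ((⅔)*(-14)*39)² = (-364)² = 132496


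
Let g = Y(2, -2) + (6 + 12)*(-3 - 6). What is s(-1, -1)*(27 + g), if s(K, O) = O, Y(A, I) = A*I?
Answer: 139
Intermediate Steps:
g = -166 (g = 2*(-2) + (6 + 12)*(-3 - 6) = -4 + 18*(-9) = -4 - 162 = -166)
s(-1, -1)*(27 + g) = -(27 - 166) = -1*(-139) = 139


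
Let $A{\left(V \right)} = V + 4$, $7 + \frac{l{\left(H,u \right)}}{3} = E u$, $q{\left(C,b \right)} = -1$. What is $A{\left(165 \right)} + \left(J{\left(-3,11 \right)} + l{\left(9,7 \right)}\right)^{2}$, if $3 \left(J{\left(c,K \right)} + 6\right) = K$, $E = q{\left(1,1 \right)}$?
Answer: $\frac{19210}{9} \approx 2134.4$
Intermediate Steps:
$E = -1$
$l{\left(H,u \right)} = -21 - 3 u$ ($l{\left(H,u \right)} = -21 + 3 \left(- u\right) = -21 - 3 u$)
$J{\left(c,K \right)} = -6 + \frac{K}{3}$
$A{\left(V \right)} = 4 + V$
$A{\left(165 \right)} + \left(J{\left(-3,11 \right)} + l{\left(9,7 \right)}\right)^{2} = \left(4 + 165\right) + \left(\left(-6 + \frac{1}{3} \cdot 11\right) - 42\right)^{2} = 169 + \left(\left(-6 + \frac{11}{3}\right) - 42\right)^{2} = 169 + \left(- \frac{7}{3} - 42\right)^{2} = 169 + \left(- \frac{133}{3}\right)^{2} = 169 + \frac{17689}{9} = \frac{19210}{9}$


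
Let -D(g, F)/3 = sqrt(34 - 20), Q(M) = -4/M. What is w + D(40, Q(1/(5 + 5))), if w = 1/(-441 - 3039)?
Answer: -1/3480 - 3*sqrt(14) ≈ -11.225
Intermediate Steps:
D(g, F) = -3*sqrt(14) (D(g, F) = -3*sqrt(34 - 20) = -3*sqrt(14))
w = -1/3480 (w = 1/(-3480) = -1/3480 ≈ -0.00028736)
w + D(40, Q(1/(5 + 5))) = -1/3480 - 3*sqrt(14)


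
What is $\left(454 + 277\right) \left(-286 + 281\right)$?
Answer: $-3655$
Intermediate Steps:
$\left(454 + 277\right) \left(-286 + 281\right) = 731 \left(-5\right) = -3655$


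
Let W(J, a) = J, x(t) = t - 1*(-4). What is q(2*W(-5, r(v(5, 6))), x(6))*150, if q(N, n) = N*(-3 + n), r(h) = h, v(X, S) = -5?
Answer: -10500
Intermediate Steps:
x(t) = 4 + t (x(t) = t + 4 = 4 + t)
q(2*W(-5, r(v(5, 6))), x(6))*150 = ((2*(-5))*(-3 + (4 + 6)))*150 = -10*(-3 + 10)*150 = -10*7*150 = -70*150 = -10500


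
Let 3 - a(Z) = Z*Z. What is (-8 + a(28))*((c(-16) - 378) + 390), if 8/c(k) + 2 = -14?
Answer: -18147/2 ≈ -9073.5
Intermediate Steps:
a(Z) = 3 - Z**2 (a(Z) = 3 - Z*Z = 3 - Z**2)
c(k) = -1/2 (c(k) = 8/(-2 - 14) = 8/(-16) = 8*(-1/16) = -1/2)
(-8 + a(28))*((c(-16) - 378) + 390) = (-8 + (3 - 1*28**2))*((-1/2 - 378) + 390) = (-8 + (3 - 1*784))*(-757/2 + 390) = (-8 + (3 - 784))*(23/2) = (-8 - 781)*(23/2) = -789*23/2 = -18147/2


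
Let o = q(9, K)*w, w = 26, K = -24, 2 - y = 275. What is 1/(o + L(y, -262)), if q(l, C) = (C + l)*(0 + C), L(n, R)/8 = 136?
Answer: 1/10448 ≈ 9.5712e-5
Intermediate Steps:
y = -273 (y = 2 - 1*275 = 2 - 275 = -273)
L(n, R) = 1088 (L(n, R) = 8*136 = 1088)
q(l, C) = C*(C + l) (q(l, C) = (C + l)*C = C*(C + l))
o = 9360 (o = -24*(-24 + 9)*26 = -24*(-15)*26 = 360*26 = 9360)
1/(o + L(y, -262)) = 1/(9360 + 1088) = 1/10448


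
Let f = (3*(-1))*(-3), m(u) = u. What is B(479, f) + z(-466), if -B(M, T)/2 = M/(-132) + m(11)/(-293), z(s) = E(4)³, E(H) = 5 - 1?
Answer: 1379431/19338 ≈ 71.333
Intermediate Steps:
E(H) = 4
z(s) = 64 (z(s) = 4³ = 64)
f = 9 (f = -3*(-3) = 9)
B(M, T) = 22/293 + M/66 (B(M, T) = -2*(M/(-132) + 11/(-293)) = -2*(M*(-1/132) + 11*(-1/293)) = -2*(-M/132 - 11/293) = -2*(-11/293 - M/132) = 22/293 + M/66)
B(479, f) + z(-466) = (22/293 + (1/66)*479) + 64 = (22/293 + 479/66) + 64 = 141799/19338 + 64 = 1379431/19338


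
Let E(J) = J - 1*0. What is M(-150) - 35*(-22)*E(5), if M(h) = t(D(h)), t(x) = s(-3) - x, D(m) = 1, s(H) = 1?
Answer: 3850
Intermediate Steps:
E(J) = J (E(J) = J + 0 = J)
t(x) = 1 - x
M(h) = 0 (M(h) = 1 - 1*1 = 1 - 1 = 0)
M(-150) - 35*(-22)*E(5) = 0 - 35*(-22)*5 = 0 - (-770)*5 = 0 - 1*(-3850) = 0 + 3850 = 3850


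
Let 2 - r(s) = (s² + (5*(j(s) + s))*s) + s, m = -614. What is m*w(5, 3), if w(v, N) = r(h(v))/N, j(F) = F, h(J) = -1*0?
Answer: -1228/3 ≈ -409.33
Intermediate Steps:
h(J) = 0
r(s) = 2 - s - 11*s² (r(s) = 2 - ((s² + (5*(s + s))*s) + s) = 2 - ((s² + (5*(2*s))*s) + s) = 2 - ((s² + (10*s)*s) + s) = 2 - ((s² + 10*s²) + s) = 2 - (11*s² + s) = 2 - (s + 11*s²) = 2 + (-s - 11*s²) = 2 - s - 11*s²)
w(v, N) = 2/N (w(v, N) = (2 - 1*0 - 11*0²)/N = (2 + 0 - 11*0)/N = (2 + 0 + 0)/N = 2/N)
m*w(5, 3) = -1228/3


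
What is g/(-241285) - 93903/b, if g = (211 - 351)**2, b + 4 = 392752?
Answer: -2023683077/6317613412 ≈ -0.32032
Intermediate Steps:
b = 392748 (b = -4 + 392752 = 392748)
g = 19600 (g = (-140)**2 = 19600)
g/(-241285) - 93903/b = 19600/(-241285) - 93903/392748 = 19600*(-1/241285) - 93903*1/392748 = -3920/48257 - 31301/130916 = -2023683077/6317613412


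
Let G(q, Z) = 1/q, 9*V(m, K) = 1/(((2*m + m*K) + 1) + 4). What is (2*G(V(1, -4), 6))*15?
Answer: 810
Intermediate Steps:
V(m, K) = 1/(9*(5 + 2*m + K*m)) (V(m, K) = 1/(9*(((2*m + m*K) + 1) + 4)) = 1/(9*(((2*m + K*m) + 1) + 4)) = 1/(9*((1 + 2*m + K*m) + 4)) = 1/(9*(5 + 2*m + K*m)))
(2*G(V(1, -4), 6))*15 = (2/((1/(9*(5 + 2*1 - 4*1)))))*15 = (2/((1/(9*(5 + 2 - 4)))))*15 = (2/(((⅑)/3)))*15 = (2/(((⅑)*(⅓))))*15 = (2/(1/27))*15 = (2*27)*15 = 54*15 = 810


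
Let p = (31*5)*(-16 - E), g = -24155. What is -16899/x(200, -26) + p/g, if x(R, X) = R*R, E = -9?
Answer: -72959069/193240000 ≈ -0.37756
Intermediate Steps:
x(R, X) = R²
p = -1085 (p = (31*5)*(-16 - 1*(-9)) = 155*(-16 + 9) = 155*(-7) = -1085)
-16899/x(200, -26) + p/g = -16899/(200²) - 1085/(-24155) = -16899/40000 - 1085*(-1/24155) = -16899*1/40000 + 217/4831 = -16899/40000 + 217/4831 = -72959069/193240000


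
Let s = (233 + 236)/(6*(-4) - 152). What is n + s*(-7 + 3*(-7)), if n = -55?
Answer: 863/44 ≈ 19.614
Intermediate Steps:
s = -469/176 (s = 469/(-24 - 152) = 469/(-176) = 469*(-1/176) = -469/176 ≈ -2.6648)
n + s*(-7 + 3*(-7)) = -55 - 469*(-7 + 3*(-7))/176 = -55 - 469*(-7 - 21)/176 = -55 - 469/176*(-28) = -55 + 3283/44 = 863/44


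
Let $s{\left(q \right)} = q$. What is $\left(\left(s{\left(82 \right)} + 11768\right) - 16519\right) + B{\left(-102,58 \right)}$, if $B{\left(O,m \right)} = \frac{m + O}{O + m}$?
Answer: $-4668$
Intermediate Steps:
$B{\left(O,m \right)} = 1$ ($B{\left(O,m \right)} = \frac{O + m}{O + m} = 1$)
$\left(\left(s{\left(82 \right)} + 11768\right) - 16519\right) + B{\left(-102,58 \right)} = \left(\left(82 + 11768\right) - 16519\right) + 1 = \left(11850 - 16519\right) + 1 = -4669 + 1 = -4668$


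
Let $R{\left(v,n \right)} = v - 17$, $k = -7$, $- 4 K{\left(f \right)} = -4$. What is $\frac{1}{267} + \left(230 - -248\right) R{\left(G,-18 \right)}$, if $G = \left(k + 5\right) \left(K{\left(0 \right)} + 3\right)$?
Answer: $- \frac{3190649}{267} \approx -11950.0$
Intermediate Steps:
$K{\left(f \right)} = 1$ ($K{\left(f \right)} = \left(- \frac{1}{4}\right) \left(-4\right) = 1$)
$G = -8$ ($G = \left(-7 + 5\right) \left(1 + 3\right) = \left(-2\right) 4 = -8$)
$R{\left(v,n \right)} = -17 + v$
$\frac{1}{267} + \left(230 - -248\right) R{\left(G,-18 \right)} = \frac{1}{267} + \left(230 - -248\right) \left(-17 - 8\right) = \frac{1}{267} + \left(230 + 248\right) \left(-25\right) = \frac{1}{267} + 478 \left(-25\right) = \frac{1}{267} - 11950 = - \frac{3190649}{267}$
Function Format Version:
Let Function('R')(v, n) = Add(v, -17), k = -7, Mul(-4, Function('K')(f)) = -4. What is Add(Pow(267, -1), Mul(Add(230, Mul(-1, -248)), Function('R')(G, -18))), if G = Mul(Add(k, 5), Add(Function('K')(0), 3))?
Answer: Rational(-3190649, 267) ≈ -11950.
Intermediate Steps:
Function('K')(f) = 1 (Function('K')(f) = Mul(Rational(-1, 4), -4) = 1)
G = -8 (G = Mul(Add(-7, 5), Add(1, 3)) = Mul(-2, 4) = -8)
Function('R')(v, n) = Add(-17, v)
Add(Pow(267, -1), Mul(Add(230, Mul(-1, -248)), Function('R')(G, -18))) = Add(Pow(267, -1), Mul(Add(230, Mul(-1, -248)), Add(-17, -8))) = Add(Rational(1, 267), Mul(Add(230, 248), -25)) = Add(Rational(1, 267), Mul(478, -25)) = Add(Rational(1, 267), -11950) = Rational(-3190649, 267)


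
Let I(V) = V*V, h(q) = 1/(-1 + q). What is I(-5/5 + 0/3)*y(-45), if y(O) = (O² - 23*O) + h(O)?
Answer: 140759/46 ≈ 3060.0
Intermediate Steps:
y(O) = O² + 1/(-1 + O) - 23*O (y(O) = (O² - 23*O) + 1/(-1 + O) = O² + 1/(-1 + O) - 23*O)
I(V) = V²
I(-5/5 + 0/3)*y(-45) = (-5/5 + 0/3)²*((1 - 45*(-1 - 45)*(-23 - 45))/(-1 - 45)) = (-5*⅕ + 0*(⅓))²*((1 - 45*(-46)*(-68))/(-46)) = (-1 + 0)²*(-(1 - 140760)/46) = (-1)²*(-1/46*(-140759)) = 1*(140759/46) = 140759/46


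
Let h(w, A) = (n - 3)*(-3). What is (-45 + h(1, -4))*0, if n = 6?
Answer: 0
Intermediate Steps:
h(w, A) = -9 (h(w, A) = (6 - 3)*(-3) = 3*(-3) = -9)
(-45 + h(1, -4))*0 = (-45 - 9)*0 = -54*0 = 0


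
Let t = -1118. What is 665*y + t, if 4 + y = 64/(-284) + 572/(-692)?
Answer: -54997639/12283 ≈ -4477.5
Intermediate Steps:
y = -62053/12283 (y = -4 + (64/(-284) + 572/(-692)) = -4 + (64*(-1/284) + 572*(-1/692)) = -4 + (-16/71 - 143/173) = -4 - 12921/12283 = -62053/12283 ≈ -5.0519)
665*y + t = 665*(-62053/12283) - 1118 = -41265245/12283 - 1118 = -54997639/12283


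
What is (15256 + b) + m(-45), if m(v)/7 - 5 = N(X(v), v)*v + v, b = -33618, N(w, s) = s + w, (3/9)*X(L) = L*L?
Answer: -1918092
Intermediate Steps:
X(L) = 3*L² (X(L) = 3*(L*L) = 3*L²)
m(v) = 35 + 7*v + 7*v*(v + 3*v²) (m(v) = 35 + 7*((v + 3*v²)*v + v) = 35 + 7*(v*(v + 3*v²) + v) = 35 + 7*(v + v*(v + 3*v²)) = 35 + (7*v + 7*v*(v + 3*v²)) = 35 + 7*v + 7*v*(v + 3*v²))
(15256 + b) + m(-45) = (15256 - 33618) + (35 + 7*(-45) + 7*(-45)²*(1 + 3*(-45))) = -18362 + (35 - 315 + 7*2025*(1 - 135)) = -18362 + (35 - 315 + 7*2025*(-134)) = -18362 + (35 - 315 - 1899450) = -18362 - 1899730 = -1918092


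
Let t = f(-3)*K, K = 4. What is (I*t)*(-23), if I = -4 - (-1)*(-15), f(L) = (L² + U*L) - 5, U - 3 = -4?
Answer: 12236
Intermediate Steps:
U = -1 (U = 3 - 4 = -1)
f(L) = -5 + L² - L (f(L) = (L² - L) - 5 = -5 + L² - L)
I = -19 (I = -4 - 1*15 = -4 - 15 = -19)
t = 28 (t = (-5 + (-3)² - 1*(-3))*4 = (-5 + 9 + 3)*4 = 7*4 = 28)
(I*t)*(-23) = -19*28*(-23) = -532*(-23) = 12236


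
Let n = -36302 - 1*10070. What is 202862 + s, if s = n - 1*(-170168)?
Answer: 326658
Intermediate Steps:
n = -46372 (n = -36302 - 10070 = -46372)
s = 123796 (s = -46372 - 1*(-170168) = -46372 + 170168 = 123796)
202862 + s = 202862 + 123796 = 326658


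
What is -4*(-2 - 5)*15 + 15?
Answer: 435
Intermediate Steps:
-4*(-2 - 5)*15 + 15 = -4*(-7)*15 + 15 = 28*15 + 15 = 420 + 15 = 435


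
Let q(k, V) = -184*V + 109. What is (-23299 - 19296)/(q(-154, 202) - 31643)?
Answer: 42595/68702 ≈ 0.62000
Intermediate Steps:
q(k, V) = 109 - 184*V
(-23299 - 19296)/(q(-154, 202) - 31643) = (-23299 - 19296)/((109 - 184*202) - 31643) = -42595/((109 - 37168) - 31643) = -42595/(-37059 - 31643) = -42595/(-68702) = -42595*(-1/68702) = 42595/68702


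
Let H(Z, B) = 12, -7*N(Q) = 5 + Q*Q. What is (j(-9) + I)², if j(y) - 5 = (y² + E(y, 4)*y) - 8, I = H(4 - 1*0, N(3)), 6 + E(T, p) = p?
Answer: 11664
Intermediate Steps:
N(Q) = -5/7 - Q²/7 (N(Q) = -(5 + Q*Q)/7 = -(5 + Q²)/7 = -5/7 - Q²/7)
E(T, p) = -6 + p
I = 12
j(y) = -3 + y² - 2*y (j(y) = 5 + ((y² + (-6 + 4)*y) - 8) = 5 + ((y² - 2*y) - 8) = 5 + (-8 + y² - 2*y) = -3 + y² - 2*y)
(j(-9) + I)² = ((-3 + (-9)² - 2*(-9)) + 12)² = ((-3 + 81 + 18) + 12)² = (96 + 12)² = 108² = 11664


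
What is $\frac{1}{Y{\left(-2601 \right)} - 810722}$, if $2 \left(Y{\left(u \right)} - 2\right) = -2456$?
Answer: $- \frac{1}{811948} \approx -1.2316 \cdot 10^{-6}$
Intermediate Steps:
$Y{\left(u \right)} = -1226$ ($Y{\left(u \right)} = 2 + \frac{1}{2} \left(-2456\right) = 2 - 1228 = -1226$)
$\frac{1}{Y{\left(-2601 \right)} - 810722} = \frac{1}{-1226 - 810722} = \frac{1}{-811948} = - \frac{1}{811948}$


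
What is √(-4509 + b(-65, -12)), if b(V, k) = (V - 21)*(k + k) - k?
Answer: I*√2433 ≈ 49.325*I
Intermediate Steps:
b(V, k) = -k + 2*k*(-21 + V) (b(V, k) = (-21 + V)*(2*k) - k = 2*k*(-21 + V) - k = -k + 2*k*(-21 + V))
√(-4509 + b(-65, -12)) = √(-4509 - 12*(-43 + 2*(-65))) = √(-4509 - 12*(-43 - 130)) = √(-4509 - 12*(-173)) = √(-4509 + 2076) = √(-2433) = I*√2433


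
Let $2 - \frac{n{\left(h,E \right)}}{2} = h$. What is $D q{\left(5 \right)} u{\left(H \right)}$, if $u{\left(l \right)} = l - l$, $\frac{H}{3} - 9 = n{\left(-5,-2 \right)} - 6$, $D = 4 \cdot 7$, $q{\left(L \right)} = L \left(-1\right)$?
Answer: $0$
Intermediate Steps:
$q{\left(L \right)} = - L$
$n{\left(h,E \right)} = 4 - 2 h$
$D = 28$
$H = 51$ ($H = 27 + 3 \left(\left(4 - -10\right) - 6\right) = 27 + 3 \left(\left(4 + 10\right) - 6\right) = 27 + 3 \left(14 - 6\right) = 27 + 3 \cdot 8 = 27 + 24 = 51$)
$u{\left(l \right)} = 0$
$D q{\left(5 \right)} u{\left(H \right)} = 28 \left(\left(-1\right) 5\right) 0 = 28 \left(-5\right) 0 = \left(-140\right) 0 = 0$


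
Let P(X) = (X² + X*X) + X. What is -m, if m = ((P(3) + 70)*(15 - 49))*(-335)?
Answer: -1036490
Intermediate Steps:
P(X) = X + 2*X² (P(X) = (X² + X²) + X = 2*X² + X = X + 2*X²)
m = 1036490 (m = ((3*(1 + 2*3) + 70)*(15 - 49))*(-335) = ((3*(1 + 6) + 70)*(-34))*(-335) = ((3*7 + 70)*(-34))*(-335) = ((21 + 70)*(-34))*(-335) = (91*(-34))*(-335) = -3094*(-335) = 1036490)
-m = -1*1036490 = -1036490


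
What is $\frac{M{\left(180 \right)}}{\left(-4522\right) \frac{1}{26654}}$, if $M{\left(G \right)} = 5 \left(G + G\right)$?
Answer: $- \frac{23988600}{2261} \approx -10610.0$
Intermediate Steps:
$M{\left(G \right)} = 10 G$ ($M{\left(G \right)} = 5 \cdot 2 G = 10 G$)
$\frac{M{\left(180 \right)}}{\left(-4522\right) \frac{1}{26654}} = \frac{10 \cdot 180}{\left(-4522\right) \frac{1}{26654}} = \frac{1800}{\left(-4522\right) \frac{1}{26654}} = \frac{1800}{- \frac{2261}{13327}} = 1800 \left(- \frac{13327}{2261}\right) = - \frac{23988600}{2261}$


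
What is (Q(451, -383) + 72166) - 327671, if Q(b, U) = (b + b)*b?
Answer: 151297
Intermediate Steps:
Q(b, U) = 2*b**2 (Q(b, U) = (2*b)*b = 2*b**2)
(Q(451, -383) + 72166) - 327671 = (2*451**2 + 72166) - 327671 = (2*203401 + 72166) - 327671 = (406802 + 72166) - 327671 = 478968 - 327671 = 151297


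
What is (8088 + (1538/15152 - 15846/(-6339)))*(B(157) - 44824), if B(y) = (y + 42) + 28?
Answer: -5775983000284581/16008088 ≈ -3.6082e+8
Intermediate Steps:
B(y) = 70 + y (B(y) = (42 + y) + 28 = 70 + y)
(8088 + (1538/15152 - 15846/(-6339)))*(B(157) - 44824) = (8088 + (1538/15152 - 15846/(-6339)))*((70 + 157) - 44824) = (8088 + (1538*(1/15152) - 15846*(-1/6339)))*(227 - 44824) = (8088 + (769/7576 + 5282/2113))*(-44597) = (8088 + 41641329/16008088)*(-44597) = (129515057073/16008088)*(-44597) = -5775983000284581/16008088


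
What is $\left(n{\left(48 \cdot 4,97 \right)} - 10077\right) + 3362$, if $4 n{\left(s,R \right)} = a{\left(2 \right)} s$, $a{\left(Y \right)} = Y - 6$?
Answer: $-6907$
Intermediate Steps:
$a{\left(Y \right)} = -6 + Y$
$n{\left(s,R \right)} = - s$ ($n{\left(s,R \right)} = \frac{\left(-6 + 2\right) s}{4} = \frac{\left(-4\right) s}{4} = - s$)
$\left(n{\left(48 \cdot 4,97 \right)} - 10077\right) + 3362 = \left(- 48 \cdot 4 - 10077\right) + 3362 = \left(\left(-1\right) 192 - 10077\right) + 3362 = \left(-192 - 10077\right) + 3362 = -10269 + 3362 = -6907$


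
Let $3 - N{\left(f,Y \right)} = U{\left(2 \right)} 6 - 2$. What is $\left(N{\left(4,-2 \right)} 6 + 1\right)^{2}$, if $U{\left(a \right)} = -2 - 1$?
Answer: $19321$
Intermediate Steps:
$U{\left(a \right)} = -3$
$N{\left(f,Y \right)} = 23$ ($N{\left(f,Y \right)} = 3 - \left(\left(-3\right) 6 - 2\right) = 3 - \left(-18 - 2\right) = 3 - -20 = 3 + 20 = 23$)
$\left(N{\left(4,-2 \right)} 6 + 1\right)^{2} = \left(23 \cdot 6 + 1\right)^{2} = \left(138 + 1\right)^{2} = 139^{2} = 19321$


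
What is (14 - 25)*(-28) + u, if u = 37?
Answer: 345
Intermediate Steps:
(14 - 25)*(-28) + u = (14 - 25)*(-28) + 37 = -11*(-28) + 37 = 308 + 37 = 345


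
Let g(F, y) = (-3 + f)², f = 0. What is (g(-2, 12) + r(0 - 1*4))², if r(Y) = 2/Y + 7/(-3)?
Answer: 1369/36 ≈ 38.028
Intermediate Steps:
r(Y) = -7/3 + 2/Y (r(Y) = 2/Y + 7*(-⅓) = 2/Y - 7/3 = -7/3 + 2/Y)
g(F, y) = 9 (g(F, y) = (-3 + 0)² = (-3)² = 9)
(g(-2, 12) + r(0 - 1*4))² = (9 + (-7/3 + 2/(0 - 1*4)))² = (9 + (-7/3 + 2/(0 - 4)))² = (9 + (-7/3 + 2/(-4)))² = (9 + (-7/3 + 2*(-¼)))² = (9 + (-7/3 - ½))² = (9 - 17/6)² = (37/6)² = 1369/36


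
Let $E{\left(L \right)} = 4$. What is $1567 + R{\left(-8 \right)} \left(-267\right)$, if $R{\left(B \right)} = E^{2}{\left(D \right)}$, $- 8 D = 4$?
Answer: $-2705$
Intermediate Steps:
$D = - \frac{1}{2}$ ($D = \left(- \frac{1}{8}\right) 4 = - \frac{1}{2} \approx -0.5$)
$R{\left(B \right)} = 16$ ($R{\left(B \right)} = 4^{2} = 16$)
$1567 + R{\left(-8 \right)} \left(-267\right) = 1567 + 16 \left(-267\right) = 1567 - 4272 = -2705$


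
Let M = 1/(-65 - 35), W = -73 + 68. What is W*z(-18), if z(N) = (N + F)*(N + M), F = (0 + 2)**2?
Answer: -12607/10 ≈ -1260.7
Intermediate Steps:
W = -5
M = -1/100 (M = 1/(-100) = -1/100 ≈ -0.010000)
F = 4 (F = 2**2 = 4)
z(N) = (4 + N)*(-1/100 + N) (z(N) = (N + 4)*(N - 1/100) = (4 + N)*(-1/100 + N))
W*z(-18) = -5*(-1/25 + (-18)**2 + (399/100)*(-18)) = -5*(-1/25 + 324 - 3591/50) = -5*12607/50 = -12607/10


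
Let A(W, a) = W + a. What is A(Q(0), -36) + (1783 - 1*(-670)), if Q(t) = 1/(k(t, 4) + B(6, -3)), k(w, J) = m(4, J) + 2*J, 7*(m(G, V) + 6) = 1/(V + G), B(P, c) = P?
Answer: 1085289/449 ≈ 2417.1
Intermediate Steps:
m(G, V) = -6 + 1/(7*(G + V)) (m(G, V) = -6 + 1/(7*(V + G)) = -6 + 1/(7*(G + V)))
k(w, J) = 2*J + (-167/7 - 6*J)/(4 + J) (k(w, J) = (1/7 - 6*4 - 6*J)/(4 + J) + 2*J = (1/7 - 24 - 6*J)/(4 + J) + 2*J = (-167/7 - 6*J)/(4 + J) + 2*J = 2*J + (-167/7 - 6*J)/(4 + J))
Q(t) = 56/449 (Q(t) = 1/((-167 + 14*4 + 14*4**2)/(7*(4 + 4)) + 6) = 1/((1/7)*(-167 + 56 + 14*16)/8 + 6) = 1/((1/7)*(1/8)*(-167 + 56 + 224) + 6) = 1/((1/7)*(1/8)*113 + 6) = 1/(113/56 + 6) = 1/(449/56) = 56/449)
A(Q(0), -36) + (1783 - 1*(-670)) = (56/449 - 36) + (1783 - 1*(-670)) = -16108/449 + (1783 + 670) = -16108/449 + 2453 = 1085289/449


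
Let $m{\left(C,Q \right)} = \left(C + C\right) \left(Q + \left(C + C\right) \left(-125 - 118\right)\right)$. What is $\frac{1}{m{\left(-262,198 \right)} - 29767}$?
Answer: $- \frac{1}{66855487} \approx -1.4958 \cdot 10^{-8}$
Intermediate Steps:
$m{\left(C,Q \right)} = 2 C \left(Q - 486 C\right)$ ($m{\left(C,Q \right)} = 2 C \left(Q + 2 C \left(-243\right)\right) = 2 C \left(Q - 486 C\right)$)
$\frac{1}{m{\left(-262,198 \right)} - 29767} = \frac{1}{2 \left(-262\right) \left(198 - -127332\right) - 29767} = \frac{1}{2 \left(-262\right) \left(198 + 127332\right) - 29767} = \frac{1}{2 \left(-262\right) 127530 - 29767} = \frac{1}{-66825720 - 29767} = \frac{1}{-66855487} = - \frac{1}{66855487}$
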